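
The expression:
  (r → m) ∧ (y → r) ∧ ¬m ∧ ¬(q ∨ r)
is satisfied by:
  {q: False, y: False, r: False, m: False}


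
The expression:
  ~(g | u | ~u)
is never true.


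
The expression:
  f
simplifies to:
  f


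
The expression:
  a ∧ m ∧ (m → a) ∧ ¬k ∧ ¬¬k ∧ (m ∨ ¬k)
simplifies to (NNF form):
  False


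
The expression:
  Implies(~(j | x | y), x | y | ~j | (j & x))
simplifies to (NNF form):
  True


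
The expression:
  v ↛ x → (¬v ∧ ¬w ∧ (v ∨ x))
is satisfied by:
  {x: True, v: False}
  {v: False, x: False}
  {v: True, x: True}


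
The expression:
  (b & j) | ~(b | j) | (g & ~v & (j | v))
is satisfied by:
  {g: True, v: False, j: False, b: False}
  {g: False, v: False, j: False, b: False}
  {g: True, v: True, j: False, b: False}
  {v: True, g: False, j: False, b: False}
  {j: True, g: True, v: False, b: False}
  {b: True, g: True, j: True, v: False}
  {b: True, j: True, g: False, v: False}
  {b: True, g: True, j: True, v: True}
  {b: True, j: True, v: True, g: False}


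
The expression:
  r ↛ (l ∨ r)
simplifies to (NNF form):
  False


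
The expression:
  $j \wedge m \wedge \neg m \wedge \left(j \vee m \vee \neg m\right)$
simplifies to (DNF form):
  $\text{False}$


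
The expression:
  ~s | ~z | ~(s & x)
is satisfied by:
  {s: False, z: False, x: False}
  {x: True, s: False, z: False}
  {z: True, s: False, x: False}
  {x: True, z: True, s: False}
  {s: True, x: False, z: False}
  {x: True, s: True, z: False}
  {z: True, s: True, x: False}


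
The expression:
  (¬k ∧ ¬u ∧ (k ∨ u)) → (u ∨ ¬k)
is always true.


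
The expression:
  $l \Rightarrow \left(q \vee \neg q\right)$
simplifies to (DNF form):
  $\text{True}$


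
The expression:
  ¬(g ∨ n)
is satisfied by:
  {n: False, g: False}


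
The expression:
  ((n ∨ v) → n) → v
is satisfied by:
  {v: True}


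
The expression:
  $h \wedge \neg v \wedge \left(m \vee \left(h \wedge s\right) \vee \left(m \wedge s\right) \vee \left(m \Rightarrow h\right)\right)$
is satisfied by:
  {h: True, v: False}


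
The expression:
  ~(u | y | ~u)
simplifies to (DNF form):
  False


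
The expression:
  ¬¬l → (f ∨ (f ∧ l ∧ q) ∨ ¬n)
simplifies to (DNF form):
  f ∨ ¬l ∨ ¬n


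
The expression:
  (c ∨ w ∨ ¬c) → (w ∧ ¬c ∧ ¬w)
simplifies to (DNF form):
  False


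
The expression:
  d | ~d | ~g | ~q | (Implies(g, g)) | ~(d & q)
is always true.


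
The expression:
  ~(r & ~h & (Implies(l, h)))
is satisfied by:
  {l: True, h: True, r: False}
  {l: True, h: False, r: False}
  {h: True, l: False, r: False}
  {l: False, h: False, r: False}
  {r: True, l: True, h: True}
  {r: True, l: True, h: False}
  {r: True, h: True, l: False}


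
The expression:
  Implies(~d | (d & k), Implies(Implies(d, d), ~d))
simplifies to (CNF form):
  ~d | ~k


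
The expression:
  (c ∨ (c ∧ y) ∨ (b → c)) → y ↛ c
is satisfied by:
  {b: True, y: True, c: False}
  {b: True, y: False, c: False}
  {y: True, b: False, c: False}


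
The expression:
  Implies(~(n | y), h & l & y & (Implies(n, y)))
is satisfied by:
  {n: True, y: True}
  {n: True, y: False}
  {y: True, n: False}


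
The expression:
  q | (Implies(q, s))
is always true.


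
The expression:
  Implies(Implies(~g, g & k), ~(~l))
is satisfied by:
  {l: True, g: False}
  {g: False, l: False}
  {g: True, l: True}


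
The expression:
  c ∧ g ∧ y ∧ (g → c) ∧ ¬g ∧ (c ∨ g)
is never true.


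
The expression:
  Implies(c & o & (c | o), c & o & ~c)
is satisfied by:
  {c: False, o: False}
  {o: True, c: False}
  {c: True, o: False}


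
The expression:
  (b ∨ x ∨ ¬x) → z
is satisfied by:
  {z: True}


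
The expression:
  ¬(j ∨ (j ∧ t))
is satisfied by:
  {j: False}


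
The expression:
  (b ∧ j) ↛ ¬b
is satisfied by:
  {j: True, b: True}


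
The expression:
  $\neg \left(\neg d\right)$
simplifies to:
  $d$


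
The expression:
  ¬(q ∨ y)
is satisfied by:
  {q: False, y: False}


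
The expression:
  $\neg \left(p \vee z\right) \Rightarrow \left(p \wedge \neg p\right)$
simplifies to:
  $p \vee z$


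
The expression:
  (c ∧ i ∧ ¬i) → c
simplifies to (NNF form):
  True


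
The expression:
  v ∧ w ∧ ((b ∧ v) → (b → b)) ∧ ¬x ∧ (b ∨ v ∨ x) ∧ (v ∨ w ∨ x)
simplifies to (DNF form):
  v ∧ w ∧ ¬x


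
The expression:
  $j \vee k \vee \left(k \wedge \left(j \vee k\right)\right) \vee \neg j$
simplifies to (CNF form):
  $\text{True}$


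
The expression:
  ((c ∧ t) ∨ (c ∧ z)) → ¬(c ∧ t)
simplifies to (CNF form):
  ¬c ∨ ¬t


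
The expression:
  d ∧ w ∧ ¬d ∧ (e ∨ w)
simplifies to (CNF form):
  False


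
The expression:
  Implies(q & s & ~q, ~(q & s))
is always true.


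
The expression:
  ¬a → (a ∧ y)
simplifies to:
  a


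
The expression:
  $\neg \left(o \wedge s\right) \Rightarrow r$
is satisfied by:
  {r: True, s: True, o: True}
  {r: True, s: True, o: False}
  {r: True, o: True, s: False}
  {r: True, o: False, s: False}
  {s: True, o: True, r: False}


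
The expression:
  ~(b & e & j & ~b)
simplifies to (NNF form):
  True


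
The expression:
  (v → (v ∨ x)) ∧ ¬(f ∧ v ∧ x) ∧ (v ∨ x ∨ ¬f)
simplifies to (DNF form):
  (v ∧ ¬x) ∨ (x ∧ ¬v) ∨ ¬f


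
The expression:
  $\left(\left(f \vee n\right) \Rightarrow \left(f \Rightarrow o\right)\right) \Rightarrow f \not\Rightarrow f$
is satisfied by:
  {f: True, o: False}


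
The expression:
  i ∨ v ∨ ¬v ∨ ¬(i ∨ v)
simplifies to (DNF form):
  True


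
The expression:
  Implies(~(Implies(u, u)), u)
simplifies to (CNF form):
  True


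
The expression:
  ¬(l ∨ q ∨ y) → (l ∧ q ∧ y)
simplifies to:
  l ∨ q ∨ y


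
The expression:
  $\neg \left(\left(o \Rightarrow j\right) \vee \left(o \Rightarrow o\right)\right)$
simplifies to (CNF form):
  $\text{False}$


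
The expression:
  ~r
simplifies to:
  ~r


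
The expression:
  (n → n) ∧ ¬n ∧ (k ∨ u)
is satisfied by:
  {k: True, u: True, n: False}
  {k: True, n: False, u: False}
  {u: True, n: False, k: False}


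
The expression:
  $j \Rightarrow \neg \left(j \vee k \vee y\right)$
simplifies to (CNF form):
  $\neg j$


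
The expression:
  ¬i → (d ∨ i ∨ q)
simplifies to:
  d ∨ i ∨ q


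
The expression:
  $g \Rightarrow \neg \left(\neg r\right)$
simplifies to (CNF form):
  $r \vee \neg g$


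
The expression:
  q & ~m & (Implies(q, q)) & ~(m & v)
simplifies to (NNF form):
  q & ~m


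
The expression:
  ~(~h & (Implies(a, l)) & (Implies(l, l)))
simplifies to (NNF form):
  h | (a & ~l)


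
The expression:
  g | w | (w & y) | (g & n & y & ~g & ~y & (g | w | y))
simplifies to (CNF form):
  g | w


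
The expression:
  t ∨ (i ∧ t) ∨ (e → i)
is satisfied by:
  {i: True, t: True, e: False}
  {i: True, e: False, t: False}
  {t: True, e: False, i: False}
  {t: False, e: False, i: False}
  {i: True, t: True, e: True}
  {i: True, e: True, t: False}
  {t: True, e: True, i: False}


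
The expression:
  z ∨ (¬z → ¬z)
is always true.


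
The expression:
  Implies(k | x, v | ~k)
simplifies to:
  v | ~k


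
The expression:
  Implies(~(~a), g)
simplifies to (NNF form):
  g | ~a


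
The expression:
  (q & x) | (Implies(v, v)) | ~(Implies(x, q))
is always true.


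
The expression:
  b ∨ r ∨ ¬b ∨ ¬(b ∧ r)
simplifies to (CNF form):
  True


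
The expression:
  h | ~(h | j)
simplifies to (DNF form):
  h | ~j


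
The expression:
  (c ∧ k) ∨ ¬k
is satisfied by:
  {c: True, k: False}
  {k: False, c: False}
  {k: True, c: True}


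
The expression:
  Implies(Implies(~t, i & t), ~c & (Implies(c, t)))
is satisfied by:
  {c: False, t: False}
  {t: True, c: False}
  {c: True, t: False}


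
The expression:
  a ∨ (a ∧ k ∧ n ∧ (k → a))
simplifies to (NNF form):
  a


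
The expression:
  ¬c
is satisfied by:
  {c: False}


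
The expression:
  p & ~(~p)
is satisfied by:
  {p: True}


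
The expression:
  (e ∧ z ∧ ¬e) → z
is always true.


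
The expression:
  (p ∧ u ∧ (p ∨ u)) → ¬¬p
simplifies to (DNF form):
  True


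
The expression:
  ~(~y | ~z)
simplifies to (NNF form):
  y & z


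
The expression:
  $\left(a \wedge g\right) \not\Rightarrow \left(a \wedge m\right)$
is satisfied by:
  {a: True, g: True, m: False}


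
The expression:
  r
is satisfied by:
  {r: True}


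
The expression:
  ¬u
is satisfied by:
  {u: False}


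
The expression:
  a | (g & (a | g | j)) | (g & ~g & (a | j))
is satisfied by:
  {a: True, g: True}
  {a: True, g: False}
  {g: True, a: False}


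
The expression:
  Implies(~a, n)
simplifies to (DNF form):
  a | n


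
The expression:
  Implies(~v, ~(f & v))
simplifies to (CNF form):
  True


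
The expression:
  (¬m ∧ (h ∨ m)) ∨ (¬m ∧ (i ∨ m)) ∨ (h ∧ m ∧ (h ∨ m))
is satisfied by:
  {i: True, h: True, m: False}
  {h: True, m: False, i: False}
  {i: True, h: True, m: True}
  {h: True, m: True, i: False}
  {i: True, m: False, h: False}


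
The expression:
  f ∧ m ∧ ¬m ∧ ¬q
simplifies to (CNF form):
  False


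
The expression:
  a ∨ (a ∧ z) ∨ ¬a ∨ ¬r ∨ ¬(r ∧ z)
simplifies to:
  True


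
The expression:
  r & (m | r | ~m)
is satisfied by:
  {r: True}


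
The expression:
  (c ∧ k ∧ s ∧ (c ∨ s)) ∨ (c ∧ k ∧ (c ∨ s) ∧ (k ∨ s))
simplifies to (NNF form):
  c ∧ k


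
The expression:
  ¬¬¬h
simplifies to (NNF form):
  ¬h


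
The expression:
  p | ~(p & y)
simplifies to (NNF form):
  True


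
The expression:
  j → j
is always true.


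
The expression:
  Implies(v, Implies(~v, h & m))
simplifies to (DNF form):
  True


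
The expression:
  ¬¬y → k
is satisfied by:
  {k: True, y: False}
  {y: False, k: False}
  {y: True, k: True}


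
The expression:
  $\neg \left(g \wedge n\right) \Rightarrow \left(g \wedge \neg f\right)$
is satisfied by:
  {n: True, g: True, f: False}
  {g: True, f: False, n: False}
  {f: True, n: True, g: True}


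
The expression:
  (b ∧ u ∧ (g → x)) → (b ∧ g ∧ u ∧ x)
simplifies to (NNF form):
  g ∨ ¬b ∨ ¬u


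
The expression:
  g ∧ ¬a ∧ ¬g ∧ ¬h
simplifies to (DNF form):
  False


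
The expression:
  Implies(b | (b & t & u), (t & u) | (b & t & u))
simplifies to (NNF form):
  ~b | (t & u)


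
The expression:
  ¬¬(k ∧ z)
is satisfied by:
  {z: True, k: True}


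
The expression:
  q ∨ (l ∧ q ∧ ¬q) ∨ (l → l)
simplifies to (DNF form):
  True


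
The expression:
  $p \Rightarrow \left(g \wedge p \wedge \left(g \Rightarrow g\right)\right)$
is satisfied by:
  {g: True, p: False}
  {p: False, g: False}
  {p: True, g: True}


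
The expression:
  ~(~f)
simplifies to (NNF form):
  f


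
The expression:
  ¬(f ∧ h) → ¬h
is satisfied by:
  {f: True, h: False}
  {h: False, f: False}
  {h: True, f: True}


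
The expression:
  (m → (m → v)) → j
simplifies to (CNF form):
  (j ∨ m) ∧ (j ∨ ¬v)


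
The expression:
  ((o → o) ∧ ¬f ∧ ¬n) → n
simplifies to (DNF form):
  f ∨ n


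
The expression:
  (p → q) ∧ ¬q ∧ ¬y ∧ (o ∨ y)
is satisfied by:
  {o: True, q: False, y: False, p: False}


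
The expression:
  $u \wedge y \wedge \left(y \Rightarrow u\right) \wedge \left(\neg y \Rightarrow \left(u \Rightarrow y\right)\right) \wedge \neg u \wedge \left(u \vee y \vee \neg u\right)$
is never true.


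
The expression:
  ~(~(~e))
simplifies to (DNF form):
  ~e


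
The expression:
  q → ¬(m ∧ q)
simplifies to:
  ¬m ∨ ¬q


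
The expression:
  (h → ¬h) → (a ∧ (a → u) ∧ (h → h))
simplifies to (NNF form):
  h ∨ (a ∧ u)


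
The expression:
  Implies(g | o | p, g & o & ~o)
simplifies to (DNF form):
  ~g & ~o & ~p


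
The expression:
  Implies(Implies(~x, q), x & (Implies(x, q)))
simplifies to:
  (q & x) | (~q & ~x)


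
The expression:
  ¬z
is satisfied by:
  {z: False}


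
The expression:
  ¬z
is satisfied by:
  {z: False}


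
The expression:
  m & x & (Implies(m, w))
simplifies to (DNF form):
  m & w & x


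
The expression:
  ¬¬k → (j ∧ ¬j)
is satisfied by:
  {k: False}


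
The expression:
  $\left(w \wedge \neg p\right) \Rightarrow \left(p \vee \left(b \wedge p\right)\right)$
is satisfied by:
  {p: True, w: False}
  {w: False, p: False}
  {w: True, p: True}


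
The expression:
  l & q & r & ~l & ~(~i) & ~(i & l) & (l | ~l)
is never true.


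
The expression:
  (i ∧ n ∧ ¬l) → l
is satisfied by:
  {l: True, n: False, i: False}
  {l: False, n: False, i: False}
  {i: True, l: True, n: False}
  {i: True, l: False, n: False}
  {n: True, l: True, i: False}
  {n: True, l: False, i: False}
  {n: True, i: True, l: True}


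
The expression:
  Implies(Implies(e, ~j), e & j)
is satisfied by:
  {j: True, e: True}


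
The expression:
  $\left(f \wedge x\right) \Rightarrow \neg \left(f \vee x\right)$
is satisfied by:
  {x: False, f: False}
  {f: True, x: False}
  {x: True, f: False}


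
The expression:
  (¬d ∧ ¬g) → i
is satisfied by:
  {i: True, d: True, g: True}
  {i: True, d: True, g: False}
  {i: True, g: True, d: False}
  {i: True, g: False, d: False}
  {d: True, g: True, i: False}
  {d: True, g: False, i: False}
  {g: True, d: False, i: False}


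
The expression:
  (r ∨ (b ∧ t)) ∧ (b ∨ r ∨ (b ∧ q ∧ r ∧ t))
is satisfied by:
  {r: True, b: True, t: True}
  {r: True, b: True, t: False}
  {r: True, t: True, b: False}
  {r: True, t: False, b: False}
  {b: True, t: True, r: False}


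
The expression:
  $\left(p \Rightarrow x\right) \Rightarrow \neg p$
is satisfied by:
  {p: False, x: False}
  {x: True, p: False}
  {p: True, x: False}


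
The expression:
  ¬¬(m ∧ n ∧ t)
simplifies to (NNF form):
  m ∧ n ∧ t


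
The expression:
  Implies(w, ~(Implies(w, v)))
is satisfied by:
  {w: False, v: False}
  {v: True, w: False}
  {w: True, v: False}


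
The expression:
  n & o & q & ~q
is never true.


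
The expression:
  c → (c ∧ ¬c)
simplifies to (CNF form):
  ¬c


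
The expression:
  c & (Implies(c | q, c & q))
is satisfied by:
  {c: True, q: True}


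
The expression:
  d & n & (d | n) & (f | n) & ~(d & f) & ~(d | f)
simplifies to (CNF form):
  False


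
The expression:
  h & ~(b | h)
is never true.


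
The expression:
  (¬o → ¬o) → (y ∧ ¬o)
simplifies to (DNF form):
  y ∧ ¬o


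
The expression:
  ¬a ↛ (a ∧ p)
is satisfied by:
  {a: False}


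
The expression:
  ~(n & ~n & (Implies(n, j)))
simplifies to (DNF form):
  True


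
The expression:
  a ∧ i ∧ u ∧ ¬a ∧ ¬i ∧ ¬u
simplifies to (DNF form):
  False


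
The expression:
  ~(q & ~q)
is always true.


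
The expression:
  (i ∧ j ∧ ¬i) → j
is always true.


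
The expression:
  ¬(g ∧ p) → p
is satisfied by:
  {p: True}


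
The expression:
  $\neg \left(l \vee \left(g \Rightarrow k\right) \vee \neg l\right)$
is never true.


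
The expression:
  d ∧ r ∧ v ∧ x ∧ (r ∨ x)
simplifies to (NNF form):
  d ∧ r ∧ v ∧ x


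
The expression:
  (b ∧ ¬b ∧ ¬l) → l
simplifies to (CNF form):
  True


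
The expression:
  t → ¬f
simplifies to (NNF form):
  ¬f ∨ ¬t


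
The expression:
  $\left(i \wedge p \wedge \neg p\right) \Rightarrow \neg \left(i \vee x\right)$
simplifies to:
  $\text{True}$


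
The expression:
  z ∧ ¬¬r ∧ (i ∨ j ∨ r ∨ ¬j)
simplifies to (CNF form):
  r ∧ z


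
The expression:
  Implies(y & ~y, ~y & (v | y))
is always true.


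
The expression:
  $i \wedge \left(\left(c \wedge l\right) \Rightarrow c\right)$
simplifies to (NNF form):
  $i$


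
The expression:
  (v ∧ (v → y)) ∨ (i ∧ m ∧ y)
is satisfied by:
  {m: True, v: True, i: True, y: True}
  {m: True, v: True, y: True, i: False}
  {v: True, i: True, y: True, m: False}
  {v: True, y: True, i: False, m: False}
  {m: True, i: True, y: True, v: False}


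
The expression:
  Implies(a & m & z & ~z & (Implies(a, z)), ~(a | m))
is always true.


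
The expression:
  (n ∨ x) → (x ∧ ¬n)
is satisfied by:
  {n: False}


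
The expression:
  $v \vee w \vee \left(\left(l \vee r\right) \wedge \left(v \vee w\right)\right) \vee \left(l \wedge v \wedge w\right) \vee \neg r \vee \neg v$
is always true.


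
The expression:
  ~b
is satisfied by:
  {b: False}


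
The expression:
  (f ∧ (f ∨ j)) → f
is always true.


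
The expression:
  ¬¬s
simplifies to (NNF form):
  s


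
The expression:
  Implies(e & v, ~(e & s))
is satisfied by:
  {s: False, v: False, e: False}
  {e: True, s: False, v: False}
  {v: True, s: False, e: False}
  {e: True, v: True, s: False}
  {s: True, e: False, v: False}
  {e: True, s: True, v: False}
  {v: True, s: True, e: False}


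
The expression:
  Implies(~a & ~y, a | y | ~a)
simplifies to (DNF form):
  True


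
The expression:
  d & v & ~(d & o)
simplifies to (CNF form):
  d & v & ~o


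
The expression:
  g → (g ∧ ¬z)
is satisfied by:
  {g: False, z: False}
  {z: True, g: False}
  {g: True, z: False}


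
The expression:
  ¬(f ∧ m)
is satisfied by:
  {m: False, f: False}
  {f: True, m: False}
  {m: True, f: False}


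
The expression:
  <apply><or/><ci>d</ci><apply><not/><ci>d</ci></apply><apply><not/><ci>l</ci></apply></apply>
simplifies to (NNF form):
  <true/>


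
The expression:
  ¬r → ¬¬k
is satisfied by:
  {r: True, k: True}
  {r: True, k: False}
  {k: True, r: False}


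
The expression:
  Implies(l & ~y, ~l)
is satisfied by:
  {y: True, l: False}
  {l: False, y: False}
  {l: True, y: True}


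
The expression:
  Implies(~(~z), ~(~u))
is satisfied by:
  {u: True, z: False}
  {z: False, u: False}
  {z: True, u: True}


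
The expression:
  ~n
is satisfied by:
  {n: False}


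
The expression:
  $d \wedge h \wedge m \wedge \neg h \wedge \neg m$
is never true.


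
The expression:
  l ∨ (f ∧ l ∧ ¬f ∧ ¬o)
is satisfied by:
  {l: True}


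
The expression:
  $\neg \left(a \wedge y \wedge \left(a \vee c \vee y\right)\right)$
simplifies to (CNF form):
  $\neg a \vee \neg y$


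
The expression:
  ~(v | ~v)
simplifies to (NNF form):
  False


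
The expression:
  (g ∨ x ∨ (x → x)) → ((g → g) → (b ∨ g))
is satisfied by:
  {b: True, g: True}
  {b: True, g: False}
  {g: True, b: False}


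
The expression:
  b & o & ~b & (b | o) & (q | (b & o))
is never true.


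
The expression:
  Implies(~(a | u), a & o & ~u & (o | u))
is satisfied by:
  {a: True, u: True}
  {a: True, u: False}
  {u: True, a: False}


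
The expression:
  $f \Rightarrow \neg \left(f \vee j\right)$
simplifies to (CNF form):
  $\neg f$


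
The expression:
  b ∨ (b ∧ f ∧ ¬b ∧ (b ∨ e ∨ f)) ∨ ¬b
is always true.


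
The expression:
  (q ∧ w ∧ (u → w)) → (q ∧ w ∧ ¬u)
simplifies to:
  ¬q ∨ ¬u ∨ ¬w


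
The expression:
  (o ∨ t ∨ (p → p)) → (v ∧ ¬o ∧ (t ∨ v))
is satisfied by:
  {v: True, o: False}


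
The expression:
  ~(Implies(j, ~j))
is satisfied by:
  {j: True}


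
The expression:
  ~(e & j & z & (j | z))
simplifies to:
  ~e | ~j | ~z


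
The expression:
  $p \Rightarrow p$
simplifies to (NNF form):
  $\text{True}$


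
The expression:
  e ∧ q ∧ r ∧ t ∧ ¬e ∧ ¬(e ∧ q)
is never true.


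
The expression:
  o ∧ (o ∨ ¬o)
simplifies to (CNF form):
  o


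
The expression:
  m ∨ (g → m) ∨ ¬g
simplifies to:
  m ∨ ¬g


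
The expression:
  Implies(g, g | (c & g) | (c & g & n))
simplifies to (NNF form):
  True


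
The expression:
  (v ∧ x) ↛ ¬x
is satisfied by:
  {x: True, v: True}


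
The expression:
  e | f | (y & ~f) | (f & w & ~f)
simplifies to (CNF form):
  e | f | y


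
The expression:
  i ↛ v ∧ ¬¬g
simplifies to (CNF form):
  g ∧ i ∧ ¬v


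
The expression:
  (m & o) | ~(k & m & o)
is always true.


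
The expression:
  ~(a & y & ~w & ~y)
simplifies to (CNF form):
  True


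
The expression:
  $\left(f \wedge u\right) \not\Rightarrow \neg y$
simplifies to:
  $f \wedge u \wedge y$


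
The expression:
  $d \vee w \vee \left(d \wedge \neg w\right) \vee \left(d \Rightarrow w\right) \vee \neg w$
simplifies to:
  $\text{True}$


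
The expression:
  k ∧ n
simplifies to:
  k ∧ n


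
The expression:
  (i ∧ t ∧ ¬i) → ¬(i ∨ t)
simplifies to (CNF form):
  True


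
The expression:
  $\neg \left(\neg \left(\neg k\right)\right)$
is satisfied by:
  {k: False}


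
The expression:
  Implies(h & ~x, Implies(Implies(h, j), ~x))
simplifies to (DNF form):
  True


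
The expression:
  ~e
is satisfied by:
  {e: False}


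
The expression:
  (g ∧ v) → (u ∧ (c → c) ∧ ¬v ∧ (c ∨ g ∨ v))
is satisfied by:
  {g: False, v: False}
  {v: True, g: False}
  {g: True, v: False}


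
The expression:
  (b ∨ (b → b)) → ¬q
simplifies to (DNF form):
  ¬q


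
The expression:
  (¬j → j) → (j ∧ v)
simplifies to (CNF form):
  v ∨ ¬j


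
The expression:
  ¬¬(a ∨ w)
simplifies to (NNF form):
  a ∨ w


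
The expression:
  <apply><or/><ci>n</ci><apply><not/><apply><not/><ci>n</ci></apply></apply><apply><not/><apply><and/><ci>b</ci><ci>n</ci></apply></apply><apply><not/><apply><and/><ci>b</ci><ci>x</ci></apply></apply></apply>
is always true.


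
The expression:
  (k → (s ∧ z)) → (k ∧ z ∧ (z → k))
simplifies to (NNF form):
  k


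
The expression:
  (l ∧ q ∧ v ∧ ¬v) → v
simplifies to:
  True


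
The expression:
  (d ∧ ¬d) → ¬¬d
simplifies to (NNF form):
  True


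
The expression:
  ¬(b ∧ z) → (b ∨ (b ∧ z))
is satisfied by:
  {b: True}


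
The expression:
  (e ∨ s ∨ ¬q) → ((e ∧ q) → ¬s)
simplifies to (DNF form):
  ¬e ∨ ¬q ∨ ¬s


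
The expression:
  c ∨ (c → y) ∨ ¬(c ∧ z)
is always true.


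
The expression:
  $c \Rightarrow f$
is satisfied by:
  {f: True, c: False}
  {c: False, f: False}
  {c: True, f: True}


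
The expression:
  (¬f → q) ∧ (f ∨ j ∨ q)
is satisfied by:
  {q: True, f: True}
  {q: True, f: False}
  {f: True, q: False}


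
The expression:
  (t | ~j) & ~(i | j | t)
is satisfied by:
  {i: False, t: False, j: False}


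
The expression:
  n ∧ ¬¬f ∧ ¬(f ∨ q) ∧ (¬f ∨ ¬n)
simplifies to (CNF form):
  False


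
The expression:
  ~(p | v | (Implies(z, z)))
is never true.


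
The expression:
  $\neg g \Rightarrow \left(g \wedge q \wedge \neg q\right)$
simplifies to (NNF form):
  $g$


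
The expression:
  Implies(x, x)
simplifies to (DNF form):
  True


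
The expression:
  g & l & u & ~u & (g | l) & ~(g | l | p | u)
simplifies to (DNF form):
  False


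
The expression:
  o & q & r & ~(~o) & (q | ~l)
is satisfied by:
  {r: True, o: True, q: True}


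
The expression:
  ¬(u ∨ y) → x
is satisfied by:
  {y: True, u: True, x: True}
  {y: True, u: True, x: False}
  {y: True, x: True, u: False}
  {y: True, x: False, u: False}
  {u: True, x: True, y: False}
  {u: True, x: False, y: False}
  {x: True, u: False, y: False}


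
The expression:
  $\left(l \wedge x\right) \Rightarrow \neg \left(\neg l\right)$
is always true.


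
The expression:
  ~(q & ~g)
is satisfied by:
  {g: True, q: False}
  {q: False, g: False}
  {q: True, g: True}


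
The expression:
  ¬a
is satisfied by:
  {a: False}


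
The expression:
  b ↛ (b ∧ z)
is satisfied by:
  {b: True, z: False}


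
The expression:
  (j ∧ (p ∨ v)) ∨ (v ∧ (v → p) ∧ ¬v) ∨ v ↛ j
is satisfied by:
  {v: True, j: True, p: True}
  {v: True, j: True, p: False}
  {v: True, p: True, j: False}
  {v: True, p: False, j: False}
  {j: True, p: True, v: False}


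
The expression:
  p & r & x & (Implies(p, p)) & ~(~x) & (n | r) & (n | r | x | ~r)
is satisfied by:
  {r: True, p: True, x: True}


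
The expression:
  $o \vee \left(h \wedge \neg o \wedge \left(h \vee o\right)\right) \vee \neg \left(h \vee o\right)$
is always true.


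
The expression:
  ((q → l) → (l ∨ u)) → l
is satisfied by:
  {l: True, u: False, q: False}
  {l: True, q: True, u: False}
  {l: True, u: True, q: False}
  {l: True, q: True, u: True}
  {q: False, u: False, l: False}


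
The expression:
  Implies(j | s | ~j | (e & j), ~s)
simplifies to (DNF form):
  ~s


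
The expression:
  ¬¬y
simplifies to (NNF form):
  y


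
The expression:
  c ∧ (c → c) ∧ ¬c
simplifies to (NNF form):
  False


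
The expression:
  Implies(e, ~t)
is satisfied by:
  {e: False, t: False}
  {t: True, e: False}
  {e: True, t: False}


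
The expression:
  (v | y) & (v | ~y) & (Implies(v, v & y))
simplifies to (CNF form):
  v & y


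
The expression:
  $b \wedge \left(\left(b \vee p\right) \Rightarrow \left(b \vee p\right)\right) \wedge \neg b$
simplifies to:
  $\text{False}$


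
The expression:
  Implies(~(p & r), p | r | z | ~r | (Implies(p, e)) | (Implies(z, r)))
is always true.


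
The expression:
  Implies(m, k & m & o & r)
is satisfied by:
  {r: True, k: True, o: True, m: False}
  {r: True, k: True, o: False, m: False}
  {r: True, o: True, k: False, m: False}
  {r: True, o: False, k: False, m: False}
  {k: True, o: True, r: False, m: False}
  {k: True, r: False, o: False, m: False}
  {k: False, o: True, r: False, m: False}
  {k: False, r: False, o: False, m: False}
  {r: True, m: True, k: True, o: True}


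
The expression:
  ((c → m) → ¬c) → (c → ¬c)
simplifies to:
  m ∨ ¬c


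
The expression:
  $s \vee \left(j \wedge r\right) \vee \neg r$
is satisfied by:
  {s: True, j: True, r: False}
  {s: True, j: False, r: False}
  {j: True, s: False, r: False}
  {s: False, j: False, r: False}
  {r: True, s: True, j: True}
  {r: True, s: True, j: False}
  {r: True, j: True, s: False}


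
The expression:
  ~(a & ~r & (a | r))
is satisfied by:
  {r: True, a: False}
  {a: False, r: False}
  {a: True, r: True}


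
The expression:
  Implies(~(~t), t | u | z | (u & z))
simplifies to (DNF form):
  True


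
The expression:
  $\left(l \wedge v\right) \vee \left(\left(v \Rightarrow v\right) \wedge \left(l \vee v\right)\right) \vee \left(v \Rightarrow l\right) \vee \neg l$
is always true.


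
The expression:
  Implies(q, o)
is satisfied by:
  {o: True, q: False}
  {q: False, o: False}
  {q: True, o: True}


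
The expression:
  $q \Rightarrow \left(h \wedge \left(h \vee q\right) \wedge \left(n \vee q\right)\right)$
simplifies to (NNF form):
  $h \vee \neg q$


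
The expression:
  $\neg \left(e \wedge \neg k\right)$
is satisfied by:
  {k: True, e: False}
  {e: False, k: False}
  {e: True, k: True}


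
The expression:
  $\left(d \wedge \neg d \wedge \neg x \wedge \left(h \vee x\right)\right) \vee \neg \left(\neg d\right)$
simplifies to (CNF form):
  $d$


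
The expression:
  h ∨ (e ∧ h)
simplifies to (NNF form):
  h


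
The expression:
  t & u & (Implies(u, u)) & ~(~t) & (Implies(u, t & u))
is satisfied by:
  {t: True, u: True}


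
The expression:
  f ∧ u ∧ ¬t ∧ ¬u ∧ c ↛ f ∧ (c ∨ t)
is never true.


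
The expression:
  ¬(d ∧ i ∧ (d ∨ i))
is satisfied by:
  {d: False, i: False}
  {i: True, d: False}
  {d: True, i: False}


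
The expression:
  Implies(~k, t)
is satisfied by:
  {k: True, t: True}
  {k: True, t: False}
  {t: True, k: False}


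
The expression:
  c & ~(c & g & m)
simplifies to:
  c & (~g | ~m)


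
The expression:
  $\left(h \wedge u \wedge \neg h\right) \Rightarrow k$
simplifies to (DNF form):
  $\text{True}$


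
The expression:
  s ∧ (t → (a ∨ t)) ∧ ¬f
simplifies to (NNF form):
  s ∧ ¬f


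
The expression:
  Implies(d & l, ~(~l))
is always true.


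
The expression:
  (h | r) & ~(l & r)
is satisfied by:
  {h: True, l: False, r: False}
  {r: True, h: True, l: False}
  {r: True, l: False, h: False}
  {h: True, l: True, r: False}


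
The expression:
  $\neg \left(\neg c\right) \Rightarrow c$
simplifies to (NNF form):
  $\text{True}$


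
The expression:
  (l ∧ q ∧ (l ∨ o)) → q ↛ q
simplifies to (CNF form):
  ¬l ∨ ¬q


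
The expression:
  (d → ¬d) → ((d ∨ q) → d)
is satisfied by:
  {d: True, q: False}
  {q: False, d: False}
  {q: True, d: True}


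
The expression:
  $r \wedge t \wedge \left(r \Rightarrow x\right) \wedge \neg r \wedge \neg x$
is never true.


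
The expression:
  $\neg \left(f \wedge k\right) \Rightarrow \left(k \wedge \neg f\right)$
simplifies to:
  $k$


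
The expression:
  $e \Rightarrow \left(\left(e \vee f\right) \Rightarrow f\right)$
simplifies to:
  $f \vee \neg e$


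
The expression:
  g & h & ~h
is never true.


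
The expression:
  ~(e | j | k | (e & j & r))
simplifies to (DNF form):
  ~e & ~j & ~k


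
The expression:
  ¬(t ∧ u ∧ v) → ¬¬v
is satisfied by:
  {v: True}


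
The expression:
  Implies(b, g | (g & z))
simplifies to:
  g | ~b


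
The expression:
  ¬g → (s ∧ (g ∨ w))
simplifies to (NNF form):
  g ∨ (s ∧ w)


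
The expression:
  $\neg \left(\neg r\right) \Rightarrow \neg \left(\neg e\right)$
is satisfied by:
  {e: True, r: False}
  {r: False, e: False}
  {r: True, e: True}


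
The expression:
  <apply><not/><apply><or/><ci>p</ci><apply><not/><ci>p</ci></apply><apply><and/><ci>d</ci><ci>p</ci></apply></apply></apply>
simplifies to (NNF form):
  <false/>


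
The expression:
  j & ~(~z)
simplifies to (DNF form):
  j & z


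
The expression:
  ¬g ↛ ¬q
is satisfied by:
  {q: True, g: False}


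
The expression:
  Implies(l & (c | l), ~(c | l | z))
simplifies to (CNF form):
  ~l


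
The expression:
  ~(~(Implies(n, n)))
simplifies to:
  True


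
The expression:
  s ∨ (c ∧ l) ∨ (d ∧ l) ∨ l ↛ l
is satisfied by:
  {d: True, l: True, s: True, c: True}
  {d: True, l: True, s: True, c: False}
  {l: True, s: True, c: True, d: False}
  {l: True, s: True, c: False, d: False}
  {d: True, s: True, c: True, l: False}
  {d: True, s: True, c: False, l: False}
  {s: True, c: True, d: False, l: False}
  {s: True, d: False, c: False, l: False}
  {d: True, l: True, c: True, s: False}
  {d: True, l: True, c: False, s: False}
  {l: True, c: True, s: False, d: False}


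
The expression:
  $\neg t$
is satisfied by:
  {t: False}


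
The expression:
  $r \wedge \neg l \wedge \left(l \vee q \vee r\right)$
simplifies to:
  $r \wedge \neg l$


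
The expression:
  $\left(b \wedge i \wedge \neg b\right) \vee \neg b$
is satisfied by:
  {b: False}


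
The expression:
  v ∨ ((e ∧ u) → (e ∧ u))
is always true.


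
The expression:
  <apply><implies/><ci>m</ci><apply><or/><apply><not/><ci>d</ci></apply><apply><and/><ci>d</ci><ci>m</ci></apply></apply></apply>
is always true.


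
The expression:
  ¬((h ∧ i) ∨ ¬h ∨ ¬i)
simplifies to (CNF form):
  False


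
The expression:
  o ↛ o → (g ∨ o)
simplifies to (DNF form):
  True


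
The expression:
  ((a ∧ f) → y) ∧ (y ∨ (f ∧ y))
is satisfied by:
  {y: True}


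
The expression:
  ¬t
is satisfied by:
  {t: False}


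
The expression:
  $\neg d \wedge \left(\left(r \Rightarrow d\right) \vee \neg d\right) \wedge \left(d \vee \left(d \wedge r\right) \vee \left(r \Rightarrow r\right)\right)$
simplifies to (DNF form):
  $\neg d$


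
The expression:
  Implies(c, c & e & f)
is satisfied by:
  {e: True, f: True, c: False}
  {e: True, f: False, c: False}
  {f: True, e: False, c: False}
  {e: False, f: False, c: False}
  {e: True, c: True, f: True}


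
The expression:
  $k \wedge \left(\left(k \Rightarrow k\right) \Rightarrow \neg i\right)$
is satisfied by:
  {k: True, i: False}


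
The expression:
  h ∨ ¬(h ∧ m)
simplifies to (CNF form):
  True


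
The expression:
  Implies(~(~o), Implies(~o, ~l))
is always true.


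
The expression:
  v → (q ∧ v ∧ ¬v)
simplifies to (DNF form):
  ¬v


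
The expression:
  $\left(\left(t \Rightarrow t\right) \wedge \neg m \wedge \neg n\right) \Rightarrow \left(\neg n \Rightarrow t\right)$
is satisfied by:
  {n: True, t: True, m: True}
  {n: True, t: True, m: False}
  {n: True, m: True, t: False}
  {n: True, m: False, t: False}
  {t: True, m: True, n: False}
  {t: True, m: False, n: False}
  {m: True, t: False, n: False}


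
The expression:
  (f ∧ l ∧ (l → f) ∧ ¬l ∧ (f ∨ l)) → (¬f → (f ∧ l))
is always true.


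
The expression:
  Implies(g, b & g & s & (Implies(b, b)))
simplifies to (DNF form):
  ~g | (b & s)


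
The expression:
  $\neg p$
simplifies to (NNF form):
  $\neg p$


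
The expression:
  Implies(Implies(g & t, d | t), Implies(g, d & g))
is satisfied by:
  {d: True, g: False}
  {g: False, d: False}
  {g: True, d: True}


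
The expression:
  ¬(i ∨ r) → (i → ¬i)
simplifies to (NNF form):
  True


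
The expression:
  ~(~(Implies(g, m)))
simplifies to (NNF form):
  m | ~g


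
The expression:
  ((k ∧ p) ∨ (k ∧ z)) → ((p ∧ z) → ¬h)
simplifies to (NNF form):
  ¬h ∨ ¬k ∨ ¬p ∨ ¬z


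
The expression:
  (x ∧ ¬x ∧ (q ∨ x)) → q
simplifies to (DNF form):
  True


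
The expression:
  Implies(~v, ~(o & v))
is always true.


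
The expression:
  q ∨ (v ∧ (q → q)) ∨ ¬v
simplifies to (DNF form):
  True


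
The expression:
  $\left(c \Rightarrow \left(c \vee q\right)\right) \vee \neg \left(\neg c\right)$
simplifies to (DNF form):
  $\text{True}$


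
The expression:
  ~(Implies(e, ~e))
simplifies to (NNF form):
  e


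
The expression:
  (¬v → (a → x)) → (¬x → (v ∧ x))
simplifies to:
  x ∨ (a ∧ ¬v)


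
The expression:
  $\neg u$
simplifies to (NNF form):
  $\neg u$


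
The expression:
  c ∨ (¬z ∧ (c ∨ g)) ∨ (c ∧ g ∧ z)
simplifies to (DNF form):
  c ∨ (g ∧ ¬z)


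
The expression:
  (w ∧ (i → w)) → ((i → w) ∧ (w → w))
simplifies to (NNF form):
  True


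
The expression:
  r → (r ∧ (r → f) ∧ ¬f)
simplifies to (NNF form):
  ¬r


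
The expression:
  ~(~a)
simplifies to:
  a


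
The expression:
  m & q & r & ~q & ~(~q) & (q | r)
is never true.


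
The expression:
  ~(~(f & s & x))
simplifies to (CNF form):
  f & s & x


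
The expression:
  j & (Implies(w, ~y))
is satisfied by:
  {j: True, w: False, y: False}
  {j: True, y: True, w: False}
  {j: True, w: True, y: False}


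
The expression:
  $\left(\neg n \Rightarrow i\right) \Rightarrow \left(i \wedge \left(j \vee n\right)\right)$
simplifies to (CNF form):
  $\left(i \vee \neg n\right) \wedge \left(n \vee \neg n\right) \wedge \left(i \vee j \vee \neg i\right) \wedge \left(i \vee j \vee \neg n\right) \wedge \left(i \vee \neg i \vee \neg n\right) \wedge \left(j \vee n \vee \neg i\right) \wedge \left(j \vee n \vee \neg n\right) \wedge \left(n \vee \neg i \vee \neg n\right)$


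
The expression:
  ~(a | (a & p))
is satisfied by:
  {a: False}


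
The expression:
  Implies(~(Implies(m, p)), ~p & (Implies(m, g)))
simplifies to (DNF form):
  g | p | ~m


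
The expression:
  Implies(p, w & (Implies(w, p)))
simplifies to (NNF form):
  w | ~p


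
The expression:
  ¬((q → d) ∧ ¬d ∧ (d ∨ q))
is always true.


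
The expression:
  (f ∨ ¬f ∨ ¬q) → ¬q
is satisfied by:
  {q: False}


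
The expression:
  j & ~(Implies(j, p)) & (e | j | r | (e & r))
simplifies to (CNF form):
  j & ~p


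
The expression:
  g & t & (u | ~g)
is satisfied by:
  {t: True, u: True, g: True}


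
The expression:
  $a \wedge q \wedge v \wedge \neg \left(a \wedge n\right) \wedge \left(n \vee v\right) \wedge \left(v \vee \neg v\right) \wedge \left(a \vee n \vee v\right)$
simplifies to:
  $a \wedge q \wedge v \wedge \neg n$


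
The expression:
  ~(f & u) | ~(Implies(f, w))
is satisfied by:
  {w: False, u: False, f: False}
  {f: True, w: False, u: False}
  {u: True, w: False, f: False}
  {f: True, u: True, w: False}
  {w: True, f: False, u: False}
  {f: True, w: True, u: False}
  {u: True, w: True, f: False}


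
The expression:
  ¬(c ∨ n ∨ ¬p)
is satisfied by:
  {p: True, n: False, c: False}


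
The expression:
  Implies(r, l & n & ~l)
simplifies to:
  ~r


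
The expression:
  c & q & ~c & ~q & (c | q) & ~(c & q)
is never true.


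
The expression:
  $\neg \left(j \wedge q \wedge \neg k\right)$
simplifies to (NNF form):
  $k \vee \neg j \vee \neg q$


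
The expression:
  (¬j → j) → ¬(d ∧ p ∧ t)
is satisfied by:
  {p: False, t: False, d: False, j: False}
  {j: True, p: False, t: False, d: False}
  {d: True, p: False, t: False, j: False}
  {j: True, d: True, p: False, t: False}
  {t: True, j: False, p: False, d: False}
  {j: True, t: True, p: False, d: False}
  {d: True, t: True, j: False, p: False}
  {j: True, d: True, t: True, p: False}
  {p: True, d: False, t: False, j: False}
  {j: True, p: True, d: False, t: False}
  {d: True, p: True, j: False, t: False}
  {j: True, d: True, p: True, t: False}
  {t: True, p: True, d: False, j: False}
  {j: True, t: True, p: True, d: False}
  {d: True, t: True, p: True, j: False}


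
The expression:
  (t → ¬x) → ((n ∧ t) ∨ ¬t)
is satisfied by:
  {n: True, x: True, t: False}
  {n: True, t: False, x: False}
  {x: True, t: False, n: False}
  {x: False, t: False, n: False}
  {n: True, x: True, t: True}
  {n: True, t: True, x: False}
  {x: True, t: True, n: False}


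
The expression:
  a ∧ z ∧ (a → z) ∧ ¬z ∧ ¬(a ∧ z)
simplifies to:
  False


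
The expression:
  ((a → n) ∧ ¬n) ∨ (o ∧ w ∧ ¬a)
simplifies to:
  ¬a ∧ (o ∨ ¬n) ∧ (w ∨ ¬n)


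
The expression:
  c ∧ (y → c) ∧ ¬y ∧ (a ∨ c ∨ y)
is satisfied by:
  {c: True, y: False}


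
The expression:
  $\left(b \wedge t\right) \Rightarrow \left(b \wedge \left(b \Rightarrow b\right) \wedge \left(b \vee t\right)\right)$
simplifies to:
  $\text{True}$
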